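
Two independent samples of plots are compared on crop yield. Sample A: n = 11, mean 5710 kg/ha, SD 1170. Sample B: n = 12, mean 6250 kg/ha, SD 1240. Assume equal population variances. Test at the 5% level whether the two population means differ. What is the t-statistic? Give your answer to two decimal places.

Let group 1 = sample A, group 2 = sample B. H0: μ_1 = μ_2; H1: μ_1 ≠ μ_2 (two-sample pooled-variance t-test, two-sided).
s_p² = [(11−1)·1170² + (12−1)·1240²]/(11+12−2) = 1457270
t = (5710 − 6250)/√[1457270·(1/11 + 1/12)] = -1.07
df = n₁ + n₂ − 2 = 21
Two-sided p-value ≈ 0.296
Since p ≈ 0.296 > α = 0.05, fail to reject H0; the data do not provide sufficient evidence against H0.

-1.07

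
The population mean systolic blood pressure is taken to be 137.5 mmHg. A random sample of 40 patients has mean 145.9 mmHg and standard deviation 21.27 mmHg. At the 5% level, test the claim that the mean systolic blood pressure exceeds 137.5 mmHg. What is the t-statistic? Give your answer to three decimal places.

2.498

H0: μ = 137.5; H1: μ > 137.5 (one-sample t-test, right-tailed).
t = (x̄ − μ₀)/(s/√n) = (145.9 − 137.5)/(21.27/√40) = 2.498
df = n − 1 = 39
p-value = P(T ≥ 2.498) ≈ 0.008
Since p ≈ 0.008 < α = 0.05, reject H0; the data support H1.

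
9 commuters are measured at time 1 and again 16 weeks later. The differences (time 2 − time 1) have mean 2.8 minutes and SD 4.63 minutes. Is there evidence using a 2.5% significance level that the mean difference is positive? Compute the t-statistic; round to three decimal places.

H0: μ_d = 0; H1: μ_d > 0 (paired t-test on the differences, right-tailed).
t = d̄/(s_d/√n) = 2.8/(4.63/√9) = 1.814
df = n − 1 = 8
p-value = P(T ≥ 1.814) ≈ 0.0536
Since p ≈ 0.0536 > α = 0.025, fail to reject H0; the evidence is not statistically significant.

1.814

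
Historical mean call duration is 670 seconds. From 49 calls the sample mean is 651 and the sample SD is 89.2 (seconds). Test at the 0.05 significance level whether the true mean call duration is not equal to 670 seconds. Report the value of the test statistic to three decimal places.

H0: μ = 670; H1: μ ≠ 670 (one-sample t-test, two-sided).
t = (x̄ − μ₀)/(s/√n) = (651 − 670)/(89.2/√49) = -1.491
df = n − 1 = 48
Two-sided p-value ≈ 0.1425
Since p ≈ 0.1425 > α = 0.05, fail to reject H0; the evidence is not statistically significant.

-1.491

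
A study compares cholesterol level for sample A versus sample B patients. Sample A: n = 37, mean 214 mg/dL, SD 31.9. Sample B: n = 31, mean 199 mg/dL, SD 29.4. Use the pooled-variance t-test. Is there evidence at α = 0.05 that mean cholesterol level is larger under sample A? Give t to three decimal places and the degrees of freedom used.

t = 2.001, df = 66

Let group 1 = sample A, group 2 = sample B. H0: μ_1 = μ_2; H1: μ_1 > μ_2 (two-sample pooled-variance t-test, right-tailed).
s_p² = [(37−1)·31.9² + (31−1)·29.4²]/(37+31−2) = 947.951
t = (214 − 199)/√[947.951·(1/37 + 1/31)] = 2.001
df = n₁ + n₂ − 2 = 66
p-value = P(T ≥ 2.001) ≈ 0.0248
Since p ≈ 0.0248 < α = 0.05, reject H0; the data support H1.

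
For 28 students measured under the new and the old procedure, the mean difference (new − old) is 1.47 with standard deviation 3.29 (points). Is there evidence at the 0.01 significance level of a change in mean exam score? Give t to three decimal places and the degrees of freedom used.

t = 2.364, df = 27

H0: μ_d = 0; H1: μ_d ≠ 0 (paired t-test on the differences, two-sided).
t = d̄/(s_d/√n) = 1.47/(3.29/√28) = 2.364
df = n − 1 = 27
Two-sided p-value ≈ 0.0255
Since p ≈ 0.0255 > α = 0.01, fail to reject H0; the data do not provide sufficient evidence against H0.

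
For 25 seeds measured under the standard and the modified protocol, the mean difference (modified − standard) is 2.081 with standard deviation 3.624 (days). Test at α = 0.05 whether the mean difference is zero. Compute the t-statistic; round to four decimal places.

H0: μ_d = 0; H1: μ_d ≠ 0 (paired t-test on the differences, two-sided).
t = d̄/(s_d/√n) = 2.081/(3.624/√25) = 2.8711
df = n − 1 = 24
Two-sided p-value ≈ 0.008
Since p ≈ 0.008 < α = 0.05, reject H0; the evidence is statistically significant.

2.8711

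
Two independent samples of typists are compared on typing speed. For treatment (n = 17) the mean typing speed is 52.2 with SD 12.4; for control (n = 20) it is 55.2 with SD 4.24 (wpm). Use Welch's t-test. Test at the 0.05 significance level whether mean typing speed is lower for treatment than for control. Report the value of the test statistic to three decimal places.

-0.951

Let group 1 = treatment, group 2 = control. H0: μ_1 = μ_2; H1: μ_1 < μ_2 (Welch's two-sample t-test, left-tailed).
t = (x̄_1 − x̄_2)/√(s_1²/n_1 + s_2²/n_2) = (52.2 − 55.2)/√(12.4²/17 + 4.24²/20) = -0.951
Welch–Satterthwaite df ≈ 19.18
p-value = P(T ≤ -0.951) ≈ 0.177
Since p ≈ 0.177 > α = 0.05, fail to reject H0; the evidence is not statistically significant.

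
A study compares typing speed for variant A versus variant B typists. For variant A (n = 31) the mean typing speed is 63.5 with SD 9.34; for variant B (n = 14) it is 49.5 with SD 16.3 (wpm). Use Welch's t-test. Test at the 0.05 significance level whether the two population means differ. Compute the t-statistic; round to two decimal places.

Let group 1 = variant A, group 2 = variant B. H0: μ_1 = μ_2; H1: μ_1 ≠ μ_2 (Welch's two-sample t-test, two-sided).
t = (x̄_1 − x̄_2)/√(s_1²/n_1 + s_2²/n_2) = (63.5 − 49.5)/√(9.34²/31 + 16.3²/14) = 3.00
Welch–Satterthwaite df ≈ 16.98
Two-sided p-value ≈ 0.0081
Since p ≈ 0.0081 < α = 0.05, reject H0; the data support H1.

3.00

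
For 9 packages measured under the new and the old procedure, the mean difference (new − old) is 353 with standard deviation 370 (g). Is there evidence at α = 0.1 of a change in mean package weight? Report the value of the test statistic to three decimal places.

2.862

H0: μ_d = 0; H1: μ_d ≠ 0 (paired t-test on the differences, two-sided).
t = d̄/(s_d/√n) = 353/(370/√9) = 2.862
df = n − 1 = 8
Two-sided p-value ≈ 0.021
Since p ≈ 0.021 < α = 0.1, reject H0; the data support H1.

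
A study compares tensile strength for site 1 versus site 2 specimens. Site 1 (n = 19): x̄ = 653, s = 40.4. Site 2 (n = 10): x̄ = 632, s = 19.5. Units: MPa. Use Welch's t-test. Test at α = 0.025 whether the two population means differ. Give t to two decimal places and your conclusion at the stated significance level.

t = 1.89; fail to reject H0

Let group 1 = site 1, group 2 = site 2. H0: μ_1 = μ_2; H1: μ_1 ≠ μ_2 (Welch's two-sample t-test, two-sided).
t = (x̄_1 − x̄_2)/√(s_1²/n_1 + s_2²/n_2) = (653 − 632)/√(40.4²/19 + 19.5²/10) = 1.89
Welch–Satterthwaite df ≈ 26.91
Two-sided p-value ≈ 0.070
Since p ≈ 0.070 > α = 0.025, fail to reject H0; the data do not provide sufficient evidence against H0.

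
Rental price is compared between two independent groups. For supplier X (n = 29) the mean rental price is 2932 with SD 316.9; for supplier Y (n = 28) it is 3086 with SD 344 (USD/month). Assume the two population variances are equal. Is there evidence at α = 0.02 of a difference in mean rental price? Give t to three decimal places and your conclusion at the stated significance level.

t = -1.759; fail to reject H0

Let group 1 = supplier X, group 2 = supplier Y. H0: μ_1 = μ_2; H1: μ_1 ≠ μ_2 (two-sample pooled-variance t-test, two-sided).
s_p² = [(29−1)·316.9² + (28−1)·344²]/(29+28−2) = 109218
t = (2932 − 3086)/√[109218·(1/29 + 1/28)] = -1.759
df = n₁ + n₂ − 2 = 55
Two-sided p-value ≈ 0.0842
Since p ≈ 0.0842 > α = 0.02, fail to reject H0; the evidence is not statistically significant.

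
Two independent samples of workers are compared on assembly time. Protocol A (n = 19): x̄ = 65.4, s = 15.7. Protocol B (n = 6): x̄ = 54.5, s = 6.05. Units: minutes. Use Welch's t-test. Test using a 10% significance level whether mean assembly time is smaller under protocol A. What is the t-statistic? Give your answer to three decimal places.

2.496

Let group 1 = protocol A, group 2 = protocol B. H0: μ_1 = μ_2; H1: μ_1 < μ_2 (Welch's two-sample t-test, left-tailed).
t = (x̄_1 − x̄_2)/√(s_1²/n_1 + s_2²/n_2) = (65.4 − 54.5)/√(15.7²/19 + 6.05²/6) = 2.496
Welch–Satterthwaite df ≈ 21.66
p-value = P(T ≤ 2.496) ≈ 0.9897
Since p ≈ 0.9897 > α = 0.1, fail to reject H0; the evidence is not statistically significant.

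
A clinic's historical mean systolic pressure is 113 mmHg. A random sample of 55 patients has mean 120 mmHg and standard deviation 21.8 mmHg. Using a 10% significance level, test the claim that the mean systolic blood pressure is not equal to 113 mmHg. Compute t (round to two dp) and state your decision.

H0: μ = 113; H1: μ ≠ 113 (one-sample t-test, two-sided).
t = (x̄ − μ₀)/(s/√n) = (120 − 113)/(21.8/√55) = 2.38
df = n − 1 = 54
Two-sided p-value ≈ 0.0208
Since p ≈ 0.0208 < α = 0.1, reject H0; the data support H1.

t = 2.38; reject H0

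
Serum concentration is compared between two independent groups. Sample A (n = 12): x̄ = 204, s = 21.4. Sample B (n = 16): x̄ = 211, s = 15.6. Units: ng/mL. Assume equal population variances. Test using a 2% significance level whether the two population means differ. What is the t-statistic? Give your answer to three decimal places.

Let group 1 = sample A, group 2 = sample B. H0: μ_1 = μ_2; H1: μ_1 ≠ μ_2 (two-sample pooled-variance t-test, two-sided).
s_p² = [(12−1)·21.4² + (16−1)·15.6²]/(12+16−2) = 334.152
t = (204 − 211)/√[334.152·(1/12 + 1/16)] = -1.003
df = n₁ + n₂ − 2 = 26
Two-sided p-value ≈ 0.325
Since p ≈ 0.325 > α = 0.02, fail to reject H0; the evidence is not statistically significant.

-1.003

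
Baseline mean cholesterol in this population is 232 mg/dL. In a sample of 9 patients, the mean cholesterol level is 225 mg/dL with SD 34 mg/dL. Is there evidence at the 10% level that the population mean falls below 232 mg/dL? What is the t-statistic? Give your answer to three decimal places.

-0.618

H0: μ = 232; H1: μ < 232 (one-sample t-test, left-tailed).
t = (x̄ − μ₀)/(s/√n) = (225 − 232)/(34/√9) = -0.618
df = n − 1 = 8
p-value = P(T ≤ -0.618) ≈ 0.277
Since p ≈ 0.277 > α = 0.1, fail to reject H0; the evidence is not statistically significant.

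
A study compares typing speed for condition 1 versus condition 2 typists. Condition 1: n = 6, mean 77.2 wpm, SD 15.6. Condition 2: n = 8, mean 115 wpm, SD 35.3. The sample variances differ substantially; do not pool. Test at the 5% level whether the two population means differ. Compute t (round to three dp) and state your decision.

t = -2.698; reject H0

Let group 1 = condition 1, group 2 = condition 2. H0: μ_1 = μ_2; H1: μ_1 ≠ μ_2 (Welch's two-sample t-test, two-sided).
t = (x̄_1 − x̄_2)/√(s_1²/n_1 + s_2²/n_2) = (77.2 − 115)/√(15.6²/6 + 35.3²/8) = -2.698
Welch–Satterthwaite df ≈ 10.16
Two-sided p-value ≈ 0.022
Since p ≈ 0.022 < α = 0.05, reject H0; the evidence is statistically significant.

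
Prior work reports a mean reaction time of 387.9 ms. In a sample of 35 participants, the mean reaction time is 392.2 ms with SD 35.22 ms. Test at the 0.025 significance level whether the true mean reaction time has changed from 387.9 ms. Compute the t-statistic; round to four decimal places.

0.7223

H0: μ = 387.9; H1: μ ≠ 387.9 (one-sample t-test, two-sided).
t = (x̄ − μ₀)/(s/√n) = (392.2 − 387.9)/(35.22/√35) = 0.7223
df = n − 1 = 34
Two-sided p-value ≈ 0.475
Since p ≈ 0.475 > α = 0.025, fail to reject H0; the evidence is not statistically significant.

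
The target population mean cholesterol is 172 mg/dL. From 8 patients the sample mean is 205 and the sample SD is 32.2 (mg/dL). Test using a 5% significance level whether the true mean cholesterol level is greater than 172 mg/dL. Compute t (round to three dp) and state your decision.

t = 2.899; reject H0

H0: μ = 172; H1: μ > 172 (one-sample t-test, right-tailed).
t = (x̄ − μ₀)/(s/√n) = (205 − 172)/(32.2/√8) = 2.899
df = n − 1 = 7
p-value = P(T ≥ 2.899) ≈ 0.0115
Since p ≈ 0.0115 < α = 0.05, reject H0; the evidence is statistically significant.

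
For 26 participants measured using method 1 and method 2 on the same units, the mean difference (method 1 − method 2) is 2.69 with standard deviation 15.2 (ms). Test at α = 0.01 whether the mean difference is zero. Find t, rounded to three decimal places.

0.902

H0: μ_d = 0; H1: μ_d ≠ 0 (paired t-test on the differences, two-sided).
t = d̄/(s_d/√n) = 2.69/(15.2/√26) = 0.902
df = n − 1 = 25
Two-sided p-value ≈ 0.3755
Since p ≈ 0.3755 > α = 0.01, fail to reject H0; the evidence is not statistically significant.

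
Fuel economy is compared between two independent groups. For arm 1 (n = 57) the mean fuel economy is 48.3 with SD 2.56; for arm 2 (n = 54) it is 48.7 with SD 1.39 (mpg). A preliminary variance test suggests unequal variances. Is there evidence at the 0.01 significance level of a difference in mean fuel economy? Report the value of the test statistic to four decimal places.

-1.0302

Let group 1 = arm 1, group 2 = arm 2. H0: μ_1 = μ_2; H1: μ_1 ≠ μ_2 (Welch's two-sample t-test, two-sided).
t = (x̄_1 − x̄_2)/√(s_1²/n_1 + s_2²/n_2) = (48.3 − 48.7)/√(2.56²/57 + 1.39²/54) = -1.0302
Welch–Satterthwaite df ≈ 87.34
Two-sided p-value ≈ 0.306
Since p ≈ 0.306 > α = 0.01, fail to reject H0; the data do not provide sufficient evidence against H0.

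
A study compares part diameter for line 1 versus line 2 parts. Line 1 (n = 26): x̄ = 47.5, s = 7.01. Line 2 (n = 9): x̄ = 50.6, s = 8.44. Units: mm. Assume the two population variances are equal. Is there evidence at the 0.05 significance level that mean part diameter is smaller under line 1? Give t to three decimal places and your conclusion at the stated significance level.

t = -1.086; fail to reject H0

Let group 1 = line 1, group 2 = line 2. H0: μ_1 = μ_2; H1: μ_1 < μ_2 (two-sample pooled-variance t-test, left-tailed).
s_p² = [(26−1)·7.01² + (9−1)·8.44²]/(26+9−2) = 54.4961
t = (47.5 − 50.6)/√[54.4961·(1/26 + 1/9)] = -1.086
df = n₁ + n₂ − 2 = 33
p-value = P(T ≤ -1.086) ≈ 0.1427
Since p ≈ 0.1427 > α = 0.05, fail to reject H0; the evidence is not statistically significant.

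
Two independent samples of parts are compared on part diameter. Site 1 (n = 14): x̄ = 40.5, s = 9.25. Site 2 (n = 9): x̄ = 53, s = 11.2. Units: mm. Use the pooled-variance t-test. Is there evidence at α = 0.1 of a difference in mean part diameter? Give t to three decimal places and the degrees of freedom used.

t = -2.915, df = 21

Let group 1 = site 1, group 2 = site 2. H0: μ_1 = μ_2; H1: μ_1 ≠ μ_2 (two-sample pooled-variance t-test, two-sided).
s_p² = [(14−1)·9.25² + (9−1)·11.2²]/(14+9−2) = 100.754
t = (40.5 − 53)/√[100.754·(1/14 + 1/9)] = -2.915
df = n₁ + n₂ − 2 = 21
Two-sided p-value ≈ 0.0083
Since p ≈ 0.0083 < α = 0.1, reject H0; the data support H1.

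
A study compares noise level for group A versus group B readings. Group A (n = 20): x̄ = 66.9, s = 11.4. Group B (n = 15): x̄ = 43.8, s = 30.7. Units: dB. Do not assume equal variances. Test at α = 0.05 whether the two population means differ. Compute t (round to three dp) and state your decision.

Let group 1 = group A, group 2 = group B. H0: μ_1 = μ_2; H1: μ_1 ≠ μ_2 (Welch's two-sample t-test, two-sided).
t = (x̄_1 − x̄_2)/√(s_1²/n_1 + s_2²/n_2) = (66.9 − 43.8)/√(11.4²/20 + 30.7²/15) = 2.774
Welch–Satterthwaite df ≈ 16.91
Two-sided p-value ≈ 0.013
Since p ≈ 0.013 < α = 0.05, reject H0; the data support H1.

t = 2.774; reject H0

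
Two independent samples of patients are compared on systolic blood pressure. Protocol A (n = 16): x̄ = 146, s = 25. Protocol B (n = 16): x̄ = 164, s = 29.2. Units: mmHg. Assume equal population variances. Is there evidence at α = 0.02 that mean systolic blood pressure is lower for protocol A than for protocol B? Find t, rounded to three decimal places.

Let group 1 = protocol A, group 2 = protocol B. H0: μ_1 = μ_2; H1: μ_1 < μ_2 (two-sample pooled-variance t-test, left-tailed).
s_p² = [(16−1)·25² + (16−1)·29.2²]/(16+16−2) = 738.82
t = (146 − 164)/√[738.82·(1/16 + 1/16)] = -1.873
df = n₁ + n₂ − 2 = 30
p-value = P(T ≤ -1.873) ≈ 0.035
Since p ≈ 0.035 > α = 0.02, fail to reject H0; the evidence is not statistically significant.

-1.873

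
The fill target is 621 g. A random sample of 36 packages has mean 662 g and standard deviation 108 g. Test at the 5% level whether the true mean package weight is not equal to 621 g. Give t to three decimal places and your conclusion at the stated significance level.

t = 2.278; reject H0

H0: μ = 621; H1: μ ≠ 621 (one-sample t-test, two-sided).
t = (x̄ − μ₀)/(s/√n) = (662 − 621)/(108/√36) = 2.278
df = n − 1 = 35
Two-sided p-value ≈ 0.0290
Since p ≈ 0.0290 < α = 0.05, reject H0; the evidence is statistically significant.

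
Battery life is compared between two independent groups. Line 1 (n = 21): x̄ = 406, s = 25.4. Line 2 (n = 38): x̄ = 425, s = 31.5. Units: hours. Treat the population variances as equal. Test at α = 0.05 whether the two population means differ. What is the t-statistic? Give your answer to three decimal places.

-2.368

Let group 1 = line 1, group 2 = line 2. H0: μ_1 = μ_2; H1: μ_1 ≠ μ_2 (two-sample pooled-variance t-test, two-sided).
s_p² = [(21−1)·25.4² + (38−1)·31.5²]/(21+38−2) = 870.464
t = (406 − 425)/√[870.464·(1/21 + 1/38)] = -2.368
df = n₁ + n₂ − 2 = 57
Two-sided p-value ≈ 0.0213
Since p ≈ 0.0213 < α = 0.05, reject H0; the evidence is statistically significant.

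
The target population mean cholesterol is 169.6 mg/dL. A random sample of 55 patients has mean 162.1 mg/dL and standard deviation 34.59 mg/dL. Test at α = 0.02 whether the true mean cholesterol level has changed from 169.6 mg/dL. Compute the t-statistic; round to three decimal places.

H0: μ = 169.6; H1: μ ≠ 169.6 (one-sample t-test, two-sided).
t = (x̄ − μ₀)/(s/√n) = (162.1 − 169.6)/(34.59/√55) = -1.608
df = n − 1 = 54
Two-sided p-value ≈ 0.114
Since p ≈ 0.114 > α = 0.02, fail to reject H0; the data do not provide sufficient evidence against H0.

-1.608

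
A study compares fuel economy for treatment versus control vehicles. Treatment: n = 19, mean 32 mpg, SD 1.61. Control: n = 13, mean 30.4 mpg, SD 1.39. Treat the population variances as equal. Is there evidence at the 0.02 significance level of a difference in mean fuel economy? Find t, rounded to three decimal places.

Let group 1 = treatment, group 2 = control. H0: μ_1 = μ_2; H1: μ_1 ≠ μ_2 (two-sample pooled-variance t-test, two-sided).
s_p² = [(19−1)·1.61² + (13−1)·1.39²]/(19+13−2) = 2.3281
t = (32 − 30.4)/√[2.3281·(1/19 + 1/13)] = 2.913
df = n₁ + n₂ − 2 = 30
Two-sided p-value ≈ 0.0067
Since p ≈ 0.0067 < α = 0.02, reject H0; the evidence is statistically significant.

2.913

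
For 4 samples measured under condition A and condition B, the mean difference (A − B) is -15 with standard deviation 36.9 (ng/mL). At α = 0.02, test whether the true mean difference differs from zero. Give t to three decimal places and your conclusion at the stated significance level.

t = -0.813; fail to reject H0

H0: μ_d = 0; H1: μ_d ≠ 0 (paired t-test on the differences, two-sided).
t = d̄/(s_d/√n) = -15/(36.9/√4) = -0.813
df = n − 1 = 3
Two-sided p-value ≈ 0.4757
Since p ≈ 0.4757 > α = 0.02, fail to reject H0; the evidence is not statistically significant.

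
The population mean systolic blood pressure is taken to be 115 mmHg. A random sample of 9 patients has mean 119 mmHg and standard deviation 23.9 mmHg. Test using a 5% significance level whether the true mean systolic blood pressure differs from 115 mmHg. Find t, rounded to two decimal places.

H0: μ = 115; H1: μ ≠ 115 (one-sample t-test, two-sided).
t = (x̄ − μ₀)/(s/√n) = (119 − 115)/(23.9/√9) = 0.50
df = n − 1 = 8
Two-sided p-value ≈ 0.629
Since p ≈ 0.629 > α = 0.05, fail to reject H0; the evidence is not statistically significant.

0.50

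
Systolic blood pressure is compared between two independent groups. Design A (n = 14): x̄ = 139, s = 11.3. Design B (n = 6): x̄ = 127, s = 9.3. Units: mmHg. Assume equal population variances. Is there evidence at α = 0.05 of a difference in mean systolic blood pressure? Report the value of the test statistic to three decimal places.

2.281

Let group 1 = design A, group 2 = design B. H0: μ_1 = μ_2; H1: μ_1 ≠ μ_2 (two-sample pooled-variance t-test, two-sided).
s_p² = [(14−1)·11.3² + (6−1)·9.3²]/(14+6−2) = 116.246
t = (139 − 127)/√[116.246·(1/14 + 1/6)] = 2.281
df = n₁ + n₂ − 2 = 18
Two-sided p-value ≈ 0.0349
Since p ≈ 0.0349 < α = 0.05, reject H0; the evidence is statistically significant.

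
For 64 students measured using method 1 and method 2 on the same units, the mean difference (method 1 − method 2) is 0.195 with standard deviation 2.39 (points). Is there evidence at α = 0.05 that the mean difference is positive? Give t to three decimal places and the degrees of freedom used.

t = 0.653, df = 63

H0: μ_d = 0; H1: μ_d > 0 (paired t-test on the differences, right-tailed).
t = d̄/(s_d/√n) = 0.195/(2.39/√64) = 0.653
df = n − 1 = 63
p-value = P(T ≥ 0.653) ≈ 0.2582
Since p ≈ 0.2582 > α = 0.05, fail to reject H0; the evidence is not statistically significant.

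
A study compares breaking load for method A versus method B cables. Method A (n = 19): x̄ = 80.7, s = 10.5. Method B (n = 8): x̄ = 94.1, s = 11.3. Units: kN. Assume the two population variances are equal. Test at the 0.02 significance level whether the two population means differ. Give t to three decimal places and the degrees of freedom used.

t = -2.963, df = 25

Let group 1 = method A, group 2 = method B. H0: μ_1 = μ_2; H1: μ_1 ≠ μ_2 (two-sample pooled-variance t-test, two-sided).
s_p² = [(19−1)·10.5² + (8−1)·11.3²]/(19+8−2) = 115.133
t = (80.7 − 94.1)/√[115.133·(1/19 + 1/8)] = -2.963
df = n₁ + n₂ − 2 = 25
Two-sided p-value ≈ 0.007
Since p ≈ 0.007 < α = 0.02, reject H0; the data support H1.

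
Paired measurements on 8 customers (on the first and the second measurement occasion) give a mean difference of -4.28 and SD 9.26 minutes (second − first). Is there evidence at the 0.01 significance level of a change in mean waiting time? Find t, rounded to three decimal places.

H0: μ_d = 0; H1: μ_d ≠ 0 (paired t-test on the differences, two-sided).
t = d̄/(s_d/√n) = -4.28/(9.26/√8) = -1.307
df = n − 1 = 7
Two-sided p-value ≈ 0.232
Since p ≈ 0.232 > α = 0.01, fail to reject H0; the data do not provide sufficient evidence against H0.

-1.307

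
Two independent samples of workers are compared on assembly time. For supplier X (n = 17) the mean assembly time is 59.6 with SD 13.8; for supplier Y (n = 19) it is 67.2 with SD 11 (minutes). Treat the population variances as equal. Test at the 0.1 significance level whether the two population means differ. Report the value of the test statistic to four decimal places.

-1.8364

Let group 1 = supplier X, group 2 = supplier Y. H0: μ_1 = μ_2; H1: μ_1 ≠ μ_2 (two-sample pooled-variance t-test, two-sided).
s_p² = [(17−1)·13.8² + (19−1)·11²]/(17+19−2) = 153.678
t = (59.6 − 67.2)/√[153.678·(1/17 + 1/19)] = -1.8364
df = n₁ + n₂ − 2 = 34
Two-sided p-value ≈ 0.075
Since p ≈ 0.075 < α = 0.1, reject H0; the data support H1.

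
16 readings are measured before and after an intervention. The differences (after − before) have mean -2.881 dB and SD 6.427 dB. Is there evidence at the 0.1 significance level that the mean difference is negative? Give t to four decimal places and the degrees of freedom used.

t = -1.7931, df = 15

H0: μ_d = 0; H1: μ_d < 0 (paired t-test on the differences, left-tailed).
t = d̄/(s_d/√n) = -2.881/(6.427/√16) = -1.7931
df = n − 1 = 15
p-value = P(T ≤ -1.7931) ≈ 0.0466
Since p ≈ 0.0466 < α = 0.1, reject H0; the data support H1.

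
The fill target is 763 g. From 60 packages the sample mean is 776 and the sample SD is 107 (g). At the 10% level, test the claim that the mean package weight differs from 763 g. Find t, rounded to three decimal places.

0.941

H0: μ = 763; H1: μ ≠ 763 (one-sample t-test, two-sided).
t = (x̄ − μ₀)/(s/√n) = (776 − 763)/(107/√60) = 0.941
df = n − 1 = 59
Two-sided p-value ≈ 0.3505
Since p ≈ 0.3505 > α = 0.1, fail to reject H0; the evidence is not statistically significant.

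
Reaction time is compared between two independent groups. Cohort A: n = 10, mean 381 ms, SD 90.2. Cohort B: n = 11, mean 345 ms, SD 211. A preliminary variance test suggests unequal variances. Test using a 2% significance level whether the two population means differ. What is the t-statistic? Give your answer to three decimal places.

0.516

Let group 1 = cohort A, group 2 = cohort B. H0: μ_1 = μ_2; H1: μ_1 ≠ μ_2 (Welch's two-sample t-test, two-sided).
t = (x̄_1 − x̄_2)/√(s_1²/n_1 + s_2²/n_2) = (381 − 345)/√(90.2²/10 + 211²/11) = 0.516
Welch–Satterthwaite df ≈ 13.80
Two-sided p-value ≈ 0.6138
Since p ≈ 0.6138 > α = 0.02, fail to reject H0; the data do not provide sufficient evidence against H0.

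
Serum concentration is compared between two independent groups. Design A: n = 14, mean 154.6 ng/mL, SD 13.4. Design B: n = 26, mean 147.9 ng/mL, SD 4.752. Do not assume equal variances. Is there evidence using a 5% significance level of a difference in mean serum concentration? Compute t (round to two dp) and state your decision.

t = 1.81; fail to reject H0

Let group 1 = design A, group 2 = design B. H0: μ_1 = μ_2; H1: μ_1 ≠ μ_2 (Welch's two-sample t-test, two-sided).
t = (x̄_1 − x̄_2)/√(s_1²/n_1 + s_2²/n_2) = (154.6 − 147.9)/√(13.4²/14 + 4.752²/26) = 1.81
Welch–Satterthwaite df ≈ 14.79
Two-sided p-value ≈ 0.0906
Since p ≈ 0.0906 > α = 0.05, fail to reject H0; the data do not provide sufficient evidence against H0.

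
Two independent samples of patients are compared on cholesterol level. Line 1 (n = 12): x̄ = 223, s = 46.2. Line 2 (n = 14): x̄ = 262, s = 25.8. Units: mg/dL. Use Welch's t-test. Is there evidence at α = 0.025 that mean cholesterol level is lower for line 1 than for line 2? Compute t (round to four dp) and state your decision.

t = -2.5976; reject H0

Let group 1 = line 1, group 2 = line 2. H0: μ_1 = μ_2; H1: μ_1 < μ_2 (Welch's two-sample t-test, left-tailed).
t = (x̄_1 − x̄_2)/√(s_1²/n_1 + s_2²/n_2) = (223 − 262)/√(46.2²/12 + 25.8²/14) = -2.5976
Welch–Satterthwaite df ≈ 16.66
p-value = P(T ≤ -2.5976) ≈ 0.0095
Since p ≈ 0.0095 < α = 0.025, reject H0; the evidence is statistically significant.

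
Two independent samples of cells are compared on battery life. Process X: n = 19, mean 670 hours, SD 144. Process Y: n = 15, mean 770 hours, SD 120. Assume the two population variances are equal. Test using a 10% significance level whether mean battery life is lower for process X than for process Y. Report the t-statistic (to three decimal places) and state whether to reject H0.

Let group 1 = process X, group 2 = process Y. H0: μ_1 = μ_2; H1: μ_1 < μ_2 (two-sample pooled-variance t-test, left-tailed).
s_p² = [(19−1)·144² + (15−1)·120²]/(19+15−2) = 17964
t = (670 − 770)/√[17964·(1/19 + 1/15)] = -2.160
df = n₁ + n₂ − 2 = 32
p-value = P(T ≤ -2.160) ≈ 0.0192
Since p ≈ 0.0192 < α = 0.1, reject H0; the data support H1.

t = -2.160; reject H0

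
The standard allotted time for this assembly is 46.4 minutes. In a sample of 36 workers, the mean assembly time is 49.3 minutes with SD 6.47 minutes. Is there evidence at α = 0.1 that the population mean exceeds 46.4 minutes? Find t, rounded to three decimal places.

2.689

H0: μ = 46.4; H1: μ > 46.4 (one-sample t-test, right-tailed).
t = (x̄ − μ₀)/(s/√n) = (49.3 − 46.4)/(6.47/√36) = 2.689
df = n − 1 = 35
p-value = P(T ≥ 2.689) ≈ 0.005
Since p ≈ 0.005 < α = 0.1, reject H0; the data support H1.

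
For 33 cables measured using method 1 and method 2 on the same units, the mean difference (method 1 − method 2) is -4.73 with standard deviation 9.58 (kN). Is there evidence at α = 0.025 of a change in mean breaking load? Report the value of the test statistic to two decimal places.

-2.84

H0: μ_d = 0; H1: μ_d ≠ 0 (paired t-test on the differences, two-sided).
t = d̄/(s_d/√n) = -4.73/(9.58/√33) = -2.84
df = n − 1 = 32
Two-sided p-value ≈ 0.0079
Since p ≈ 0.0079 < α = 0.025, reject H0; the evidence is statistically significant.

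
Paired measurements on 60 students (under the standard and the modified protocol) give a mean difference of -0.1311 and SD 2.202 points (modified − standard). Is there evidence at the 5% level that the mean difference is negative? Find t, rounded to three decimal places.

-0.461

H0: μ_d = 0; H1: μ_d < 0 (paired t-test on the differences, left-tailed).
t = d̄/(s_d/√n) = -0.1311/(2.202/√60) = -0.461
df = n − 1 = 59
p-value = P(T ≤ -0.461) ≈ 0.323
Since p ≈ 0.323 > α = 0.05, fail to reject H0; the evidence is not statistically significant.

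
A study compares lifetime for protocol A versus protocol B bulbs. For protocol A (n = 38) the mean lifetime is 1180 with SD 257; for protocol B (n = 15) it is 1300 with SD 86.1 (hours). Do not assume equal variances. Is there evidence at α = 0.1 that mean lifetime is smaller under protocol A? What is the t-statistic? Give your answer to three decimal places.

Let group 1 = protocol A, group 2 = protocol B. H0: μ_1 = μ_2; H1: μ_1 < μ_2 (Welch's two-sample t-test, left-tailed).
t = (x̄_1 − x̄_2)/√(s_1²/n_1 + s_2²/n_2) = (1180 − 1300)/√(257²/38 + 86.1²/15) = -2.540
Welch–Satterthwaite df ≈ 50.29
p-value = P(T ≤ -2.540) ≈ 0.0071
Since p ≈ 0.0071 < α = 0.1, reject H0; the evidence is statistically significant.

-2.540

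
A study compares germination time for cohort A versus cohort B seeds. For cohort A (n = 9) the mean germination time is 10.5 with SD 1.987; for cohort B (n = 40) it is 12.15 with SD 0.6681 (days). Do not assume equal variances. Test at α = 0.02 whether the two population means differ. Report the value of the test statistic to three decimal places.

-2.460

Let group 1 = cohort A, group 2 = cohort B. H0: μ_1 = μ_2; H1: μ_1 ≠ μ_2 (Welch's two-sample t-test, two-sided).
t = (x̄_1 − x̄_2)/√(s_1²/n_1 + s_2²/n_2) = (10.5 − 12.15)/√(1.987²/9 + 0.6681²/40) = -2.460
Welch–Satterthwaite df ≈ 8.41
Two-sided p-value ≈ 0.038
Since p ≈ 0.038 > α = 0.02, fail to reject H0; the data do not provide sufficient evidence against H0.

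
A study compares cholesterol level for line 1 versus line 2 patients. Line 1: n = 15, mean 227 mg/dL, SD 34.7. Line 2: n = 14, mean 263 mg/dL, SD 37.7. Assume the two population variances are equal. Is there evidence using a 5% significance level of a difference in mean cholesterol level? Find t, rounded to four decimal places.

Let group 1 = line 1, group 2 = line 2. H0: μ_1 = μ_2; H1: μ_1 ≠ μ_2 (two-sample pooled-variance t-test, two-sided).
s_p² = [(15−1)·34.7² + (14−1)·37.7²]/(15+14−2) = 1308.67
t = (227 − 263)/√[1308.67·(1/15 + 1/14)] = -2.6779
df = n₁ + n₂ − 2 = 27
Two-sided p-value ≈ 0.0125
Since p ≈ 0.0125 < α = 0.05, reject H0; the data support H1.

-2.6779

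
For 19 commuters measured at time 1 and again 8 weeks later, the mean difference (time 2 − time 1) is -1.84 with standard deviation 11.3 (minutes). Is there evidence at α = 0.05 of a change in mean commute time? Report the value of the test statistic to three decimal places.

H0: μ_d = 0; H1: μ_d ≠ 0 (paired t-test on the differences, two-sided).
t = d̄/(s_d/√n) = -1.84/(11.3/√19) = -0.710
df = n − 1 = 18
Two-sided p-value ≈ 0.4869
Since p ≈ 0.4869 > α = 0.05, fail to reject H0; the evidence is not statistically significant.

-0.710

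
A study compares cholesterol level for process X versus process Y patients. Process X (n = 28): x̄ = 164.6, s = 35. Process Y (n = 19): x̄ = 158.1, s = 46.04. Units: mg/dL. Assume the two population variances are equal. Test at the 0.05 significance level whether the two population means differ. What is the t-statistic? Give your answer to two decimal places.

0.55

Let group 1 = process X, group 2 = process Y. H0: μ_1 = μ_2; H1: μ_1 ≠ μ_2 (two-sample pooled-variance t-test, two-sided).
s_p² = [(28−1)·35² + (19−1)·46.04²]/(28+19−2) = 1582.87
t = (164.6 − 158.1)/√[1582.87·(1/28 + 1/19)] = 0.55
df = n₁ + n₂ − 2 = 45
Two-sided p-value ≈ 0.585
Since p ≈ 0.585 > α = 0.05, fail to reject H0; the data do not provide sufficient evidence against H0.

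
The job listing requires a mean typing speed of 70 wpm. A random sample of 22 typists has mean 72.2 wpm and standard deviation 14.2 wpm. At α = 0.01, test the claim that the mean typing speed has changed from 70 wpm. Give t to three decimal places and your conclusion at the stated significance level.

H0: μ = 70; H1: μ ≠ 70 (one-sample t-test, two-sided).
t = (x̄ − μ₀)/(s/√n) = (72.2 − 70)/(14.2/√22) = 0.727
df = n − 1 = 21
Two-sided p-value ≈ 0.475
Since p ≈ 0.475 > α = 0.01, fail to reject H0; the data do not provide sufficient evidence against H0.

t = 0.727; fail to reject H0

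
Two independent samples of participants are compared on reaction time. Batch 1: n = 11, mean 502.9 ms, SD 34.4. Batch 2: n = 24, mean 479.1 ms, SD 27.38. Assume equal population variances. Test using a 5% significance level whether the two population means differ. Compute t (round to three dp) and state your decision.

Let group 1 = batch 1, group 2 = batch 2. H0: μ_1 = μ_2; H1: μ_1 ≠ μ_2 (two-sample pooled-variance t-test, two-sided).
s_p² = [(11−1)·34.4² + (24−1)·27.38²]/(11+24−2) = 881.087
t = (502.9 − 479.1)/√[881.087·(1/11 + 1/24)] = 2.202
df = n₁ + n₂ − 2 = 33
Two-sided p-value ≈ 0.0348
Since p ≈ 0.0348 < α = 0.05, reject H0; the data support H1.

t = 2.202; reject H0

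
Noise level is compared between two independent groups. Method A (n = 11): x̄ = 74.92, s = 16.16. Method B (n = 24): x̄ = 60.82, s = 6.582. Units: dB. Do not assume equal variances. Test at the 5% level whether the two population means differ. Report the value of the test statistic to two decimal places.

Let group 1 = method A, group 2 = method B. H0: μ_1 = μ_2; H1: μ_1 ≠ μ_2 (Welch's two-sample t-test, two-sided).
t = (x̄_1 − x̄_2)/√(s_1²/n_1 + s_2²/n_2) = (74.92 − 60.82)/√(16.16²/11 + 6.582²/24) = 2.79
Welch–Satterthwaite df ≈ 11.55
Two-sided p-value ≈ 0.0169
Since p ≈ 0.0169 < α = 0.05, reject H0; the data support H1.

2.79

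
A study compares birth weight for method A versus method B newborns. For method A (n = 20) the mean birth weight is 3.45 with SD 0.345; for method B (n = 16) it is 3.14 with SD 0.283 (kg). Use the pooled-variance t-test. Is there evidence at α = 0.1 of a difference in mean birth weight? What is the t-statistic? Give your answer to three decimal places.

Let group 1 = method A, group 2 = method B. H0: μ_1 = μ_2; H1: μ_1 ≠ μ_2 (two-sample pooled-variance t-test, two-sided).
s_p² = [(20−1)·0.345² + (16−1)·0.283²]/(20+16−2) = 0.101847
t = (3.45 − 3.14)/√[0.101847·(1/20 + 1/16)] = 2.896
df = n₁ + n₂ − 2 = 34
Two-sided p-value ≈ 0.0066
Since p ≈ 0.0066 < α = 0.1, reject H0; the data support H1.

2.896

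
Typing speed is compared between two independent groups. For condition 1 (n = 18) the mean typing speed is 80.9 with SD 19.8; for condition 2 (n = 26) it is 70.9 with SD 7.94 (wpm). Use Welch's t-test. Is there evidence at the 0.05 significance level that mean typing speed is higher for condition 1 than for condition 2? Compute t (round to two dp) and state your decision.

t = 2.03; reject H0

Let group 1 = condition 1, group 2 = condition 2. H0: μ_1 = μ_2; H1: μ_1 > μ_2 (Welch's two-sample t-test, right-tailed).
t = (x̄_1 − x̄_2)/√(s_1²/n_1 + s_2²/n_2) = (80.9 − 70.9)/√(19.8²/18 + 7.94²/26) = 2.03
Welch–Satterthwaite df ≈ 20.82
p-value = P(T ≥ 2.03) ≈ 0.0275
Since p ≈ 0.0275 < α = 0.05, reject H0; the evidence is statistically significant.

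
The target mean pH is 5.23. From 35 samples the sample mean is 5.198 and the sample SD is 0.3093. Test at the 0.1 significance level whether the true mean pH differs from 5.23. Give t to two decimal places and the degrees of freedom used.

H0: μ = 5.23; H1: μ ≠ 5.23 (one-sample t-test, two-sided).
t = (x̄ − μ₀)/(s/√n) = (5.198 − 5.23)/(0.3093/√35) = -0.61
df = n − 1 = 34
Two-sided p-value ≈ 0.5446
Since p ≈ 0.5446 > α = 0.1, fail to reject H0; the evidence is not statistically significant.

t = -0.61, df = 34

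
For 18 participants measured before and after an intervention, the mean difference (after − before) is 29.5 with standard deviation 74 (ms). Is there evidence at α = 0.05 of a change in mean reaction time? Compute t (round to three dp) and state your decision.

t = 1.691; fail to reject H0

H0: μ_d = 0; H1: μ_d ≠ 0 (paired t-test on the differences, two-sided).
t = d̄/(s_d/√n) = 29.5/(74/√18) = 1.691
df = n − 1 = 17
Two-sided p-value ≈ 0.109
Since p ≈ 0.109 > α = 0.05, fail to reject H0; the data do not provide sufficient evidence against H0.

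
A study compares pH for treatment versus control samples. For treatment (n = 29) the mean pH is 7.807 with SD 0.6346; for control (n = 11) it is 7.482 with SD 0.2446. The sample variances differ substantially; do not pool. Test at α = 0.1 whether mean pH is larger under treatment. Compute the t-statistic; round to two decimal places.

Let group 1 = treatment, group 2 = control. H0: μ_1 = μ_2; H1: μ_1 > μ_2 (Welch's two-sample t-test, right-tailed).
t = (x̄_1 − x̄_2)/√(s_1²/n_1 + s_2²/n_2) = (7.807 − 7.482)/√(0.6346²/29 + 0.2446²/11) = 2.34
Welch–Satterthwaite df ≈ 37.93
p-value = P(T ≥ 2.34) ≈ 0.0124
Since p ≈ 0.0124 < α = 0.1, reject H0; the evidence is statistically significant.

2.34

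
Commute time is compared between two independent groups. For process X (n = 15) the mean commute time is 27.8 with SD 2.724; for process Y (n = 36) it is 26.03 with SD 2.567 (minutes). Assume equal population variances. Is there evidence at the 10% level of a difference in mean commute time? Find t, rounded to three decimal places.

2.204

Let group 1 = process X, group 2 = process Y. H0: μ_1 = μ_2; H1: μ_1 ≠ μ_2 (two-sample pooled-variance t-test, two-sided).
s_p² = [(15−1)·2.724² + (36−1)·2.567²]/(15+36−2) = 6.82683
t = (27.8 − 26.03)/√[6.82683·(1/15 + 1/36)] = 2.204
df = n₁ + n₂ − 2 = 49
Two-sided p-value ≈ 0.032
Since p ≈ 0.032 < α = 0.1, reject H0; the evidence is statistically significant.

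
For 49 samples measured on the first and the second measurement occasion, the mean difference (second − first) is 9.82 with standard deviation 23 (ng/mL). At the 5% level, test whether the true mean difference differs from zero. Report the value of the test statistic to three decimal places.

2.989

H0: μ_d = 0; H1: μ_d ≠ 0 (paired t-test on the differences, two-sided).
t = d̄/(s_d/√n) = 9.82/(23/√49) = 2.989
df = n − 1 = 48
Two-sided p-value ≈ 0.0044
Since p ≈ 0.0044 < α = 0.05, reject H0; the evidence is statistically significant.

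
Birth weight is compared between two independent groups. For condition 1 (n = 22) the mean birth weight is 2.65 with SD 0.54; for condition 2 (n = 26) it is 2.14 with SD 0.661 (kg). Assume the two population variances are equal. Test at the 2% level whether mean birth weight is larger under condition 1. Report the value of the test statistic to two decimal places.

Let group 1 = condition 1, group 2 = condition 2. H0: μ_1 = μ_2; H1: μ_1 > μ_2 (two-sample pooled-variance t-test, right-tailed).
s_p² = [(22−1)·0.54² + (26−1)·0.661²]/(22+26−2) = 0.370579
t = (2.65 − 2.14)/√[0.370579·(1/22 + 1/26)] = 2.89
df = n₁ + n₂ − 2 = 46
p-value = P(T ≥ 2.89) ≈ 0.0029
Since p ≈ 0.0029 < α = 0.02, reject H0; the data support H1.

2.89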